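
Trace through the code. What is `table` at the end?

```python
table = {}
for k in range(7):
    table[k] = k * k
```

Let's trace through this code step by step.

Initialize: table = {}
Entering loop: for k in range(7):

After execution: table = {0: 0, 1: 1, 2: 4, 3: 9, 4: 16, 5: 25, 6: 36}
{0: 0, 1: 1, 2: 4, 3: 9, 4: 16, 5: 25, 6: 36}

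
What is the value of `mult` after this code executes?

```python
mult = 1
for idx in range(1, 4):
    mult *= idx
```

Let's trace through this code step by step.

Initialize: mult = 1
Entering loop: for idx in range(1, 4):

After execution: mult = 6
6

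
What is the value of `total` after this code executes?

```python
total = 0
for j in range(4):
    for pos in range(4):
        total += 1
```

Let's trace through this code step by step.

Initialize: total = 0
Entering loop: for j in range(4):

After execution: total = 16
16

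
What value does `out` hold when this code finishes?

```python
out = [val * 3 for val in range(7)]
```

Let's trace through this code step by step.

Initialize: out = [val * 3 for val in range(7)]

After execution: out = [0, 3, 6, 9, 12, 15, 18]
[0, 3, 6, 9, 12, 15, 18]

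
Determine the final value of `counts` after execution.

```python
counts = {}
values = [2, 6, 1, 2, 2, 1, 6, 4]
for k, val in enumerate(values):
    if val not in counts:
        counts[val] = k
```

Let's trace through this code step by step.

Initialize: counts = {}
Initialize: values = [2, 6, 1, 2, 2, 1, 6, 4]
Entering loop: for k, val in enumerate(values):

After execution: counts = {2: 0, 6: 1, 1: 2, 4: 7}
{2: 0, 6: 1, 1: 2, 4: 7}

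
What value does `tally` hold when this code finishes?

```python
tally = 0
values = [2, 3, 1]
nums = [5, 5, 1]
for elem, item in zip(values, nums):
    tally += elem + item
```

Let's trace through this code step by step.

Initialize: tally = 0
Initialize: values = [2, 3, 1]
Initialize: nums = [5, 5, 1]
Entering loop: for elem, item in zip(values, nums):

After execution: tally = 17
17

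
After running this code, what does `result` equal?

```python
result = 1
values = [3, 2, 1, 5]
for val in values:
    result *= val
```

Let's trace through this code step by step.

Initialize: result = 1
Initialize: values = [3, 2, 1, 5]
Entering loop: for val in values:

After execution: result = 30
30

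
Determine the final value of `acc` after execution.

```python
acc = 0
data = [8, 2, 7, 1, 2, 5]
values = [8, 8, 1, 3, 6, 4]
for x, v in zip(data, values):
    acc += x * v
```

Let's trace through this code step by step.

Initialize: acc = 0
Initialize: data = [8, 2, 7, 1, 2, 5]
Initialize: values = [8, 8, 1, 3, 6, 4]
Entering loop: for x, v in zip(data, values):

After execution: acc = 122
122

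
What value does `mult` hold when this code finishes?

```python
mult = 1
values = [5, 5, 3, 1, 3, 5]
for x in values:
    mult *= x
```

Let's trace through this code step by step.

Initialize: mult = 1
Initialize: values = [5, 5, 3, 1, 3, 5]
Entering loop: for x in values:

After execution: mult = 1125
1125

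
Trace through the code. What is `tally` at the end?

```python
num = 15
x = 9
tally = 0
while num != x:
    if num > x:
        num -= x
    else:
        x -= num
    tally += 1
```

Let's trace through this code step by step.

Initialize: num = 15
Initialize: x = 9
Initialize: tally = 0
Entering loop: while num != x:

After execution: tally = 3
3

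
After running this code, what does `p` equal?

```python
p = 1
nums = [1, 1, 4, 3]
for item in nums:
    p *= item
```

Let's trace through this code step by step.

Initialize: p = 1
Initialize: nums = [1, 1, 4, 3]
Entering loop: for item in nums:

After execution: p = 12
12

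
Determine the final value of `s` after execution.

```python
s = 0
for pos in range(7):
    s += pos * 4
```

Let's trace through this code step by step.

Initialize: s = 0
Entering loop: for pos in range(7):

After execution: s = 84
84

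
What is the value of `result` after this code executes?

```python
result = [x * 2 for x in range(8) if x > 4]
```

Let's trace through this code step by step.

Initialize: result = [x * 2 for x in range(8) if x > 4]

After execution: result = [10, 12, 14]
[10, 12, 14]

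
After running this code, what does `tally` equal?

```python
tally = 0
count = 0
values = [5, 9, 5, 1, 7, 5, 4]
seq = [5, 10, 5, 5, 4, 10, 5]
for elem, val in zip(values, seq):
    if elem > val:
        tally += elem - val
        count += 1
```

Let's trace through this code step by step.

Initialize: tally = 0
Initialize: count = 0
Initialize: values = [5, 9, 5, 1, 7, 5, 4]
Initialize: seq = [5, 10, 5, 5, 4, 10, 5]
Entering loop: for elem, val in zip(values, seq):

After execution: tally = 3
3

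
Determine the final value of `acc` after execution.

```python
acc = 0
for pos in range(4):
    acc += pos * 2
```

Let's trace through this code step by step.

Initialize: acc = 0
Entering loop: for pos in range(4):

After execution: acc = 12
12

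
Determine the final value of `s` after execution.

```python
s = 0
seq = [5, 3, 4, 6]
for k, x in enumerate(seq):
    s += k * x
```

Let's trace through this code step by step.

Initialize: s = 0
Initialize: seq = [5, 3, 4, 6]
Entering loop: for k, x in enumerate(seq):

After execution: s = 29
29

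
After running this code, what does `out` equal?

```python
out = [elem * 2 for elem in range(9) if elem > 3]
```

Let's trace through this code step by step.

Initialize: out = [elem * 2 for elem in range(9) if elem > 3]

After execution: out = [8, 10, 12, 14, 16]
[8, 10, 12, 14, 16]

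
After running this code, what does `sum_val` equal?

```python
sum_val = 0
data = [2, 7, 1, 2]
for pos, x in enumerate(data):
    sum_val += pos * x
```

Let's trace through this code step by step.

Initialize: sum_val = 0
Initialize: data = [2, 7, 1, 2]
Entering loop: for pos, x in enumerate(data):

After execution: sum_val = 15
15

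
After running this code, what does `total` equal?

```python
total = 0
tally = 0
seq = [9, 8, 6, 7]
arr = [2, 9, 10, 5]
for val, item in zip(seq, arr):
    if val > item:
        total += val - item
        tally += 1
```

Let's trace through this code step by step.

Initialize: total = 0
Initialize: tally = 0
Initialize: seq = [9, 8, 6, 7]
Initialize: arr = [2, 9, 10, 5]
Entering loop: for val, item in zip(seq, arr):

After execution: total = 9
9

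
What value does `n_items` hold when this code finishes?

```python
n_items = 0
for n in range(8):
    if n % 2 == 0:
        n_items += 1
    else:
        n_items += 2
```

Let's trace through this code step by step.

Initialize: n_items = 0
Entering loop: for n in range(8):

After execution: n_items = 12
12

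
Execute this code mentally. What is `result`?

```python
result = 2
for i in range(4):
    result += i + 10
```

Let's trace through this code step by step.

Initialize: result = 2
Entering loop: for i in range(4):

After execution: result = 48
48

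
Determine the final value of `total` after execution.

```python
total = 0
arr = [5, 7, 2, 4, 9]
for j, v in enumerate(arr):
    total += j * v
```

Let's trace through this code step by step.

Initialize: total = 0
Initialize: arr = [5, 7, 2, 4, 9]
Entering loop: for j, v in enumerate(arr):

After execution: total = 59
59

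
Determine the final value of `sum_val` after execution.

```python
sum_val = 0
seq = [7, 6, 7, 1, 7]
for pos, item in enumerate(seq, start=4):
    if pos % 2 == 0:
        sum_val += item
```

Let's trace through this code step by step.

Initialize: sum_val = 0
Initialize: seq = [7, 6, 7, 1, 7]
Entering loop: for pos, item in enumerate(seq, start=4):

After execution: sum_val = 21
21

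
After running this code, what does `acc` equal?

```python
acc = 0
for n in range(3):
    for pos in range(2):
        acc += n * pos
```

Let's trace through this code step by step.

Initialize: acc = 0
Entering loop: for n in range(3):

After execution: acc = 3
3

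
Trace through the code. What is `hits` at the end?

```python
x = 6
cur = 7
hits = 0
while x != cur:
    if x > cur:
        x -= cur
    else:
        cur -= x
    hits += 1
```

Let's trace through this code step by step.

Initialize: x = 6
Initialize: cur = 7
Initialize: hits = 0
Entering loop: while x != cur:

After execution: hits = 6
6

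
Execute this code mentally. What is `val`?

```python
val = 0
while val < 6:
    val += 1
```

Let's trace through this code step by step.

Initialize: val = 0
Entering loop: while val < 6:

After execution: val = 6
6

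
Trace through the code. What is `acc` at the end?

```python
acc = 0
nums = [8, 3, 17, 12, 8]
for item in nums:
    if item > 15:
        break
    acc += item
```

Let's trace through this code step by step.

Initialize: acc = 0
Initialize: nums = [8, 3, 17, 12, 8]
Entering loop: for item in nums:

After execution: acc = 11
11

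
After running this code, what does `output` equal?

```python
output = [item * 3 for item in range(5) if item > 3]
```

Let's trace through this code step by step.

Initialize: output = [item * 3 for item in range(5) if item > 3]

After execution: output = [12]
[12]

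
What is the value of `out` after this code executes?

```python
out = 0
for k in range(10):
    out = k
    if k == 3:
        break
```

Let's trace through this code step by step.

Initialize: out = 0
Entering loop: for k in range(10):

After execution: out = 3
3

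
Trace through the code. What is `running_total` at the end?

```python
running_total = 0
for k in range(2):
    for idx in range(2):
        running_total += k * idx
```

Let's trace through this code step by step.

Initialize: running_total = 0
Entering loop: for k in range(2):

After execution: running_total = 1
1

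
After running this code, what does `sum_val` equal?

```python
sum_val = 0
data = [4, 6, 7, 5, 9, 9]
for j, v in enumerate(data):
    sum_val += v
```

Let's trace through this code step by step.

Initialize: sum_val = 0
Initialize: data = [4, 6, 7, 5, 9, 9]
Entering loop: for j, v in enumerate(data):

After execution: sum_val = 40
40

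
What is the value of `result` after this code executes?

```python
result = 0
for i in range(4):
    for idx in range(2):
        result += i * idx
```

Let's trace through this code step by step.

Initialize: result = 0
Entering loop: for i in range(4):

After execution: result = 6
6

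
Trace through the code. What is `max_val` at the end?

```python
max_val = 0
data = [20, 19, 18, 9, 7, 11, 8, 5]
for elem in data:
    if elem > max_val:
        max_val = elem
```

Let's trace through this code step by step.

Initialize: max_val = 0
Initialize: data = [20, 19, 18, 9, 7, 11, 8, 5]
Entering loop: for elem in data:

After execution: max_val = 20
20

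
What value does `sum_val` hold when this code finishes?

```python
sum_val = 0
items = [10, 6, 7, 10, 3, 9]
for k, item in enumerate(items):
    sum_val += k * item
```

Let's trace through this code step by step.

Initialize: sum_val = 0
Initialize: items = [10, 6, 7, 10, 3, 9]
Entering loop: for k, item in enumerate(items):

After execution: sum_val = 107
107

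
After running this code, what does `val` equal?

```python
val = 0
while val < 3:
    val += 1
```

Let's trace through this code step by step.

Initialize: val = 0
Entering loop: while val < 3:

After execution: val = 3
3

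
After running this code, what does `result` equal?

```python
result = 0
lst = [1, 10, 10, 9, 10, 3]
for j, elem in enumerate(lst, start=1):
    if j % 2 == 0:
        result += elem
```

Let's trace through this code step by step.

Initialize: result = 0
Initialize: lst = [1, 10, 10, 9, 10, 3]
Entering loop: for j, elem in enumerate(lst, start=1):

After execution: result = 22
22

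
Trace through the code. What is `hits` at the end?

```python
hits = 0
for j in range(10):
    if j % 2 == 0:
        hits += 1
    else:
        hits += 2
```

Let's trace through this code step by step.

Initialize: hits = 0
Entering loop: for j in range(10):

After execution: hits = 15
15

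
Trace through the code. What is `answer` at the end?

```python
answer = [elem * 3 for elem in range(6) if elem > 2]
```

Let's trace through this code step by step.

Initialize: answer = [elem * 3 for elem in range(6) if elem > 2]

After execution: answer = [9, 12, 15]
[9, 12, 15]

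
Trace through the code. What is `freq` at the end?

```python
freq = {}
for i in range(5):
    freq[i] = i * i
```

Let's trace through this code step by step.

Initialize: freq = {}
Entering loop: for i in range(5):

After execution: freq = {0: 0, 1: 1, 2: 4, 3: 9, 4: 16}
{0: 0, 1: 1, 2: 4, 3: 9, 4: 16}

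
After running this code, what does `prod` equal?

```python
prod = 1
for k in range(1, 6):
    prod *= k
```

Let's trace through this code step by step.

Initialize: prod = 1
Entering loop: for k in range(1, 6):

After execution: prod = 120
120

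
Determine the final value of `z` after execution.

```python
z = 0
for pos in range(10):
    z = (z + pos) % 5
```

Let's trace through this code step by step.

Initialize: z = 0
Entering loop: for pos in range(10):

After execution: z = 0
0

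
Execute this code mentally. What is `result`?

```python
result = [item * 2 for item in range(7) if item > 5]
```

Let's trace through this code step by step.

Initialize: result = [item * 2 for item in range(7) if item > 5]

After execution: result = [12]
[12]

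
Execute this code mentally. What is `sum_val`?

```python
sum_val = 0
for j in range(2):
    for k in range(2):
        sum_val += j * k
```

Let's trace through this code step by step.

Initialize: sum_val = 0
Entering loop: for j in range(2):

After execution: sum_val = 1
1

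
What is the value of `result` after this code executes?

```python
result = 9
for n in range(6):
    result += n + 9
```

Let's trace through this code step by step.

Initialize: result = 9
Entering loop: for n in range(6):

After execution: result = 78
78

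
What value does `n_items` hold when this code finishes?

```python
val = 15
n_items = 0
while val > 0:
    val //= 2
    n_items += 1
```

Let's trace through this code step by step.

Initialize: val = 15
Initialize: n_items = 0
Entering loop: while val > 0:

After execution: n_items = 4
4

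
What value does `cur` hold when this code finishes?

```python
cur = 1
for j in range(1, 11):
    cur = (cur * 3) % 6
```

Let's trace through this code step by step.

Initialize: cur = 1
Entering loop: for j in range(1, 11):

After execution: cur = 3
3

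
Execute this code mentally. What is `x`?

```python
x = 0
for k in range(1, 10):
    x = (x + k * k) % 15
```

Let's trace through this code step by step.

Initialize: x = 0
Entering loop: for k in range(1, 10):

After execution: x = 0
0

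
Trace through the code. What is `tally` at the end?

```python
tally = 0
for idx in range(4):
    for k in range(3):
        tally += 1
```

Let's trace through this code step by step.

Initialize: tally = 0
Entering loop: for idx in range(4):

After execution: tally = 12
12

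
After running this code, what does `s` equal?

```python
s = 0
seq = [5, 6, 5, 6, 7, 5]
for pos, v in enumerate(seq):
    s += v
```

Let's trace through this code step by step.

Initialize: s = 0
Initialize: seq = [5, 6, 5, 6, 7, 5]
Entering loop: for pos, v in enumerate(seq):

After execution: s = 34
34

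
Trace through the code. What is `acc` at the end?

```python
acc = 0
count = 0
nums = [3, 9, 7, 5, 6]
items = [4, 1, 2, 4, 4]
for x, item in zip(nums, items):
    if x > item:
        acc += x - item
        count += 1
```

Let's trace through this code step by step.

Initialize: acc = 0
Initialize: count = 0
Initialize: nums = [3, 9, 7, 5, 6]
Initialize: items = [4, 1, 2, 4, 4]
Entering loop: for x, item in zip(nums, items):

After execution: acc = 16
16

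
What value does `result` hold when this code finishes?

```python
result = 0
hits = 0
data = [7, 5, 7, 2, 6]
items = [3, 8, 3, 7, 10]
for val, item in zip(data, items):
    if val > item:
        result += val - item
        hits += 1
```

Let's trace through this code step by step.

Initialize: result = 0
Initialize: hits = 0
Initialize: data = [7, 5, 7, 2, 6]
Initialize: items = [3, 8, 3, 7, 10]
Entering loop: for val, item in zip(data, items):

After execution: result = 8
8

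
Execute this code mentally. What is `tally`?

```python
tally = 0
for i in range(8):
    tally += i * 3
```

Let's trace through this code step by step.

Initialize: tally = 0
Entering loop: for i in range(8):

After execution: tally = 84
84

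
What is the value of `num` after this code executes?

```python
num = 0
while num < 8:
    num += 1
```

Let's trace through this code step by step.

Initialize: num = 0
Entering loop: while num < 8:

After execution: num = 8
8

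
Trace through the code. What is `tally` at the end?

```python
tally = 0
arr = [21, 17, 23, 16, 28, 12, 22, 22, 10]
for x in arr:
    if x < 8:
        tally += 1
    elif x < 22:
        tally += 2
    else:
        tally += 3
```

Let's trace through this code step by step.

Initialize: tally = 0
Initialize: arr = [21, 17, 23, 16, 28, 12, 22, 22, 10]
Entering loop: for x in arr:

After execution: tally = 22
22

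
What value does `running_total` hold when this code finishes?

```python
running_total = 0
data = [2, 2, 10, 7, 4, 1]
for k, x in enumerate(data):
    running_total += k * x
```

Let's trace through this code step by step.

Initialize: running_total = 0
Initialize: data = [2, 2, 10, 7, 4, 1]
Entering loop: for k, x in enumerate(data):

After execution: running_total = 64
64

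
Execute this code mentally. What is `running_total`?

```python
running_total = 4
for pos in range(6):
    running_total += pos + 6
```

Let's trace through this code step by step.

Initialize: running_total = 4
Entering loop: for pos in range(6):

After execution: running_total = 55
55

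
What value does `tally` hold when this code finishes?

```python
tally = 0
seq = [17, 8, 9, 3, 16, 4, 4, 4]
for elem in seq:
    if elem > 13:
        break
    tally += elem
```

Let's trace through this code step by step.

Initialize: tally = 0
Initialize: seq = [17, 8, 9, 3, 16, 4, 4, 4]
Entering loop: for elem in seq:

After execution: tally = 0
0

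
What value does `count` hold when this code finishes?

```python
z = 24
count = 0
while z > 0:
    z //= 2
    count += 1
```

Let's trace through this code step by step.

Initialize: z = 24
Initialize: count = 0
Entering loop: while z > 0:

After execution: count = 5
5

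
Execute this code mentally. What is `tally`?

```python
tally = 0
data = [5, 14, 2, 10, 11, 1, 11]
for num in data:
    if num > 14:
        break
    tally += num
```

Let's trace through this code step by step.

Initialize: tally = 0
Initialize: data = [5, 14, 2, 10, 11, 1, 11]
Entering loop: for num in data:

After execution: tally = 54
54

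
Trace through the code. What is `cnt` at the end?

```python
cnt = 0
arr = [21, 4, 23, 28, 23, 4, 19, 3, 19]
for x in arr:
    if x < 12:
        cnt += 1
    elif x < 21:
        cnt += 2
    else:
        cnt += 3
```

Let's trace through this code step by step.

Initialize: cnt = 0
Initialize: arr = [21, 4, 23, 28, 23, 4, 19, 3, 19]
Entering loop: for x in arr:

After execution: cnt = 19
19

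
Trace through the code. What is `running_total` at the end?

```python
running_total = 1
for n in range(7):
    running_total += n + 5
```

Let's trace through this code step by step.

Initialize: running_total = 1
Entering loop: for n in range(7):

After execution: running_total = 57
57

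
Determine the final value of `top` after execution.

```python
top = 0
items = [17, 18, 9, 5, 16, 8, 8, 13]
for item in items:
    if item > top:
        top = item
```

Let's trace through this code step by step.

Initialize: top = 0
Initialize: items = [17, 18, 9, 5, 16, 8, 8, 13]
Entering loop: for item in items:

After execution: top = 18
18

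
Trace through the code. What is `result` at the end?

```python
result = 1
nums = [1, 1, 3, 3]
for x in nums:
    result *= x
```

Let's trace through this code step by step.

Initialize: result = 1
Initialize: nums = [1, 1, 3, 3]
Entering loop: for x in nums:

After execution: result = 9
9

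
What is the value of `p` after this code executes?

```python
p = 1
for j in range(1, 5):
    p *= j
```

Let's trace through this code step by step.

Initialize: p = 1
Entering loop: for j in range(1, 5):

After execution: p = 24
24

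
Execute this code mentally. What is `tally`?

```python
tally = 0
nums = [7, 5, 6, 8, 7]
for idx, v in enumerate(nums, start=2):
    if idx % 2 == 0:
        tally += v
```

Let's trace through this code step by step.

Initialize: tally = 0
Initialize: nums = [7, 5, 6, 8, 7]
Entering loop: for idx, v in enumerate(nums, start=2):

After execution: tally = 20
20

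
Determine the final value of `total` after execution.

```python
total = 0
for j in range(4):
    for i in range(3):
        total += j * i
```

Let's trace through this code step by step.

Initialize: total = 0
Entering loop: for j in range(4):

After execution: total = 18
18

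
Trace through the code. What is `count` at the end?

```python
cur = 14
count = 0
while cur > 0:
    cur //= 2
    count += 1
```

Let's trace through this code step by step.

Initialize: cur = 14
Initialize: count = 0
Entering loop: while cur > 0:

After execution: count = 4
4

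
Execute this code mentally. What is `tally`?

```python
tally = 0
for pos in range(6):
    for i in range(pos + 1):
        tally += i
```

Let's trace through this code step by step.

Initialize: tally = 0
Entering loop: for pos in range(6):

After execution: tally = 35
35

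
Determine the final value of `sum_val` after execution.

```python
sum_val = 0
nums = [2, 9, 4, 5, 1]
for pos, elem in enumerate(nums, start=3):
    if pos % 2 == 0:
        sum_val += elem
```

Let's trace through this code step by step.

Initialize: sum_val = 0
Initialize: nums = [2, 9, 4, 5, 1]
Entering loop: for pos, elem in enumerate(nums, start=3):

After execution: sum_val = 14
14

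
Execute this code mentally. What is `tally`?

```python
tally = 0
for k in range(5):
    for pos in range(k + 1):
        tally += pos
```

Let's trace through this code step by step.

Initialize: tally = 0
Entering loop: for k in range(5):

After execution: tally = 20
20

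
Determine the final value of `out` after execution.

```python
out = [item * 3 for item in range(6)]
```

Let's trace through this code step by step.

Initialize: out = [item * 3 for item in range(6)]

After execution: out = [0, 3, 6, 9, 12, 15]
[0, 3, 6, 9, 12, 15]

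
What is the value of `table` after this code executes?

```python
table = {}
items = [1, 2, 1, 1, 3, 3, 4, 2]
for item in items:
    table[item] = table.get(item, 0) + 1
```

Let's trace through this code step by step.

Initialize: table = {}
Initialize: items = [1, 2, 1, 1, 3, 3, 4, 2]
Entering loop: for item in items:

After execution: table = {1: 3, 2: 2, 3: 2, 4: 1}
{1: 3, 2: 2, 3: 2, 4: 1}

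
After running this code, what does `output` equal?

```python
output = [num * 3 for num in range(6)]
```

Let's trace through this code step by step.

Initialize: output = [num * 3 for num in range(6)]

After execution: output = [0, 3, 6, 9, 12, 15]
[0, 3, 6, 9, 12, 15]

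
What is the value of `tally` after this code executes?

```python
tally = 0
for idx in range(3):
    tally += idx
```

Let's trace through this code step by step.

Initialize: tally = 0
Entering loop: for idx in range(3):

After execution: tally = 3
3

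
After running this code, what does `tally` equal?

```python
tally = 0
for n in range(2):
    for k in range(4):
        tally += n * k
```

Let's trace through this code step by step.

Initialize: tally = 0
Entering loop: for n in range(2):

After execution: tally = 6
6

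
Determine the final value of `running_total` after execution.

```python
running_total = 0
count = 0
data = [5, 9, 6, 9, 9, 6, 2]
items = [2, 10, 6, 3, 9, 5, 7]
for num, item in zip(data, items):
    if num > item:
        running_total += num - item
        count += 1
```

Let's trace through this code step by step.

Initialize: running_total = 0
Initialize: count = 0
Initialize: data = [5, 9, 6, 9, 9, 6, 2]
Initialize: items = [2, 10, 6, 3, 9, 5, 7]
Entering loop: for num, item in zip(data, items):

After execution: running_total = 10
10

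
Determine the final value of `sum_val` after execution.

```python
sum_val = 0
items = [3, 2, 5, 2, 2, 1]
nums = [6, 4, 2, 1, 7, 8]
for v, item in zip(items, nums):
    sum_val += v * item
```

Let's trace through this code step by step.

Initialize: sum_val = 0
Initialize: items = [3, 2, 5, 2, 2, 1]
Initialize: nums = [6, 4, 2, 1, 7, 8]
Entering loop: for v, item in zip(items, nums):

After execution: sum_val = 60
60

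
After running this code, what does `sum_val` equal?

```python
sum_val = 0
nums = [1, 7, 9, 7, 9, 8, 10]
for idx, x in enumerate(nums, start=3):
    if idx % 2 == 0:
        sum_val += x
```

Let's trace through this code step by step.

Initialize: sum_val = 0
Initialize: nums = [1, 7, 9, 7, 9, 8, 10]
Entering loop: for idx, x in enumerate(nums, start=3):

After execution: sum_val = 22
22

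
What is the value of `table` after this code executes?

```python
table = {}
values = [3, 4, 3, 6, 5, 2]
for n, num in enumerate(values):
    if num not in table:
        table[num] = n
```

Let's trace through this code step by step.

Initialize: table = {}
Initialize: values = [3, 4, 3, 6, 5, 2]
Entering loop: for n, num in enumerate(values):

After execution: table = {3: 0, 4: 1, 6: 3, 5: 4, 2: 5}
{3: 0, 4: 1, 6: 3, 5: 4, 2: 5}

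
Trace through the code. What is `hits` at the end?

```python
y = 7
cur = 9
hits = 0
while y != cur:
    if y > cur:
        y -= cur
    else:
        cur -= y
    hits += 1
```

Let's trace through this code step by step.

Initialize: y = 7
Initialize: cur = 9
Initialize: hits = 0
Entering loop: while y != cur:

After execution: hits = 5
5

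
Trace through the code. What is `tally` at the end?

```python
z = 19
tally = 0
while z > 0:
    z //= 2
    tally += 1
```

Let's trace through this code step by step.

Initialize: z = 19
Initialize: tally = 0
Entering loop: while z > 0:

After execution: tally = 5
5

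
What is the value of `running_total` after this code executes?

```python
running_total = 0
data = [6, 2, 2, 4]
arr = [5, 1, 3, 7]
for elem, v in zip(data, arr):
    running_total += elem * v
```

Let's trace through this code step by step.

Initialize: running_total = 0
Initialize: data = [6, 2, 2, 4]
Initialize: arr = [5, 1, 3, 7]
Entering loop: for elem, v in zip(data, arr):

After execution: running_total = 66
66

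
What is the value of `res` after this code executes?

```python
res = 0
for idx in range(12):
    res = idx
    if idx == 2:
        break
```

Let's trace through this code step by step.

Initialize: res = 0
Entering loop: for idx in range(12):

After execution: res = 2
2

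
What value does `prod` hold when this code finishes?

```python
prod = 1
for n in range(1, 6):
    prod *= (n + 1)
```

Let's trace through this code step by step.

Initialize: prod = 1
Entering loop: for n in range(1, 6):

After execution: prod = 720
720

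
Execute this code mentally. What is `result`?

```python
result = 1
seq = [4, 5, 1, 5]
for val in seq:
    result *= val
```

Let's trace through this code step by step.

Initialize: result = 1
Initialize: seq = [4, 5, 1, 5]
Entering loop: for val in seq:

After execution: result = 100
100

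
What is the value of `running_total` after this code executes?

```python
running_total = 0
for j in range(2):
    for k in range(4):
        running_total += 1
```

Let's trace through this code step by step.

Initialize: running_total = 0
Entering loop: for j in range(2):

After execution: running_total = 8
8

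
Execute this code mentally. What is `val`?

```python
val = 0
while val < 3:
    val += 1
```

Let's trace through this code step by step.

Initialize: val = 0
Entering loop: while val < 3:

After execution: val = 3
3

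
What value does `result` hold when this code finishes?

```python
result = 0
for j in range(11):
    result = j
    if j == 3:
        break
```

Let's trace through this code step by step.

Initialize: result = 0
Entering loop: for j in range(11):

After execution: result = 3
3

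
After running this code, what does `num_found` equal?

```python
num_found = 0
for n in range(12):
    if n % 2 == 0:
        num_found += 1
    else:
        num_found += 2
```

Let's trace through this code step by step.

Initialize: num_found = 0
Entering loop: for n in range(12):

After execution: num_found = 18
18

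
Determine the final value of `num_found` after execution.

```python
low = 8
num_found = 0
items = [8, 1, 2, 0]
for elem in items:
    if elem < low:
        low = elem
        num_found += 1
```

Let's trace through this code step by step.

Initialize: low = 8
Initialize: num_found = 0
Initialize: items = [8, 1, 2, 0]
Entering loop: for elem in items:

After execution: num_found = 2
2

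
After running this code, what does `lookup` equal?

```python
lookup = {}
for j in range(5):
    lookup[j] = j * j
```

Let's trace through this code step by step.

Initialize: lookup = {}
Entering loop: for j in range(5):

After execution: lookup = {0: 0, 1: 1, 2: 4, 3: 9, 4: 16}
{0: 0, 1: 1, 2: 4, 3: 9, 4: 16}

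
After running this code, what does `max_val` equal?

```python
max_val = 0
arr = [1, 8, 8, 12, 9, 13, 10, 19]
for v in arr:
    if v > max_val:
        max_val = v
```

Let's trace through this code step by step.

Initialize: max_val = 0
Initialize: arr = [1, 8, 8, 12, 9, 13, 10, 19]
Entering loop: for v in arr:

After execution: max_val = 19
19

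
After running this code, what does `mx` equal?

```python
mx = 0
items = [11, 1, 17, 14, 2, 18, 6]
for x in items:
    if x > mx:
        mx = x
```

Let's trace through this code step by step.

Initialize: mx = 0
Initialize: items = [11, 1, 17, 14, 2, 18, 6]
Entering loop: for x in items:

After execution: mx = 18
18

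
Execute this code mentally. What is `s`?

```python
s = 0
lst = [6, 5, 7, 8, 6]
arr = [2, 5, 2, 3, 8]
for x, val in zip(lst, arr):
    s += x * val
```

Let's trace through this code step by step.

Initialize: s = 0
Initialize: lst = [6, 5, 7, 8, 6]
Initialize: arr = [2, 5, 2, 3, 8]
Entering loop: for x, val in zip(lst, arr):

After execution: s = 123
123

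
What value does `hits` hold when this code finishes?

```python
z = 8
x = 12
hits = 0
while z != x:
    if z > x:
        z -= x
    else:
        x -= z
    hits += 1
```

Let's trace through this code step by step.

Initialize: z = 8
Initialize: x = 12
Initialize: hits = 0
Entering loop: while z != x:

After execution: hits = 2
2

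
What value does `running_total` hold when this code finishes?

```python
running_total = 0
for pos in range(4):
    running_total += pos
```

Let's trace through this code step by step.

Initialize: running_total = 0
Entering loop: for pos in range(4):

After execution: running_total = 6
6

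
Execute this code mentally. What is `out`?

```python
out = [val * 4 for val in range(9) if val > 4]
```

Let's trace through this code step by step.

Initialize: out = [val * 4 for val in range(9) if val > 4]

After execution: out = [20, 24, 28, 32]
[20, 24, 28, 32]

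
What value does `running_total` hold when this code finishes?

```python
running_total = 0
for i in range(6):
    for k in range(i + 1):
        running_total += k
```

Let's trace through this code step by step.

Initialize: running_total = 0
Entering loop: for i in range(6):

After execution: running_total = 35
35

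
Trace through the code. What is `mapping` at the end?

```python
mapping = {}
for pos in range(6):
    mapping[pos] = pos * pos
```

Let's trace through this code step by step.

Initialize: mapping = {}
Entering loop: for pos in range(6):

After execution: mapping = {0: 0, 1: 1, 2: 4, 3: 9, 4: 16, 5: 25}
{0: 0, 1: 1, 2: 4, 3: 9, 4: 16, 5: 25}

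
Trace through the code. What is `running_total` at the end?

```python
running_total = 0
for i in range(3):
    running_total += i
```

Let's trace through this code step by step.

Initialize: running_total = 0
Entering loop: for i in range(3):

After execution: running_total = 3
3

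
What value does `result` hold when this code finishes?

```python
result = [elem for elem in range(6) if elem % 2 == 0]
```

Let's trace through this code step by step.

Initialize: result = [elem for elem in range(6) if elem % 2 == 0]

After execution: result = [0, 2, 4]
[0, 2, 4]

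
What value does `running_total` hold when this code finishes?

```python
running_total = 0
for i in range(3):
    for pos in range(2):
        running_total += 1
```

Let's trace through this code step by step.

Initialize: running_total = 0
Entering loop: for i in range(3):

After execution: running_total = 6
6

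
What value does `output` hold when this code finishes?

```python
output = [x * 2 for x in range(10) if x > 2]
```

Let's trace through this code step by step.

Initialize: output = [x * 2 for x in range(10) if x > 2]

After execution: output = [6, 8, 10, 12, 14, 16, 18]
[6, 8, 10, 12, 14, 16, 18]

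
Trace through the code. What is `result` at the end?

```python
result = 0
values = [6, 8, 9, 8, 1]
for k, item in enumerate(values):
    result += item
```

Let's trace through this code step by step.

Initialize: result = 0
Initialize: values = [6, 8, 9, 8, 1]
Entering loop: for k, item in enumerate(values):

After execution: result = 32
32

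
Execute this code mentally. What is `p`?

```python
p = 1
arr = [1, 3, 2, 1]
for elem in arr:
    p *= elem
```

Let's trace through this code step by step.

Initialize: p = 1
Initialize: arr = [1, 3, 2, 1]
Entering loop: for elem in arr:

After execution: p = 6
6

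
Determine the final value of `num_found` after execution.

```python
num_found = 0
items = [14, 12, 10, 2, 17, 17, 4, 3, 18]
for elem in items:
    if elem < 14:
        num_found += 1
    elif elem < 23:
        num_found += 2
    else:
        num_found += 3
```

Let's trace through this code step by step.

Initialize: num_found = 0
Initialize: items = [14, 12, 10, 2, 17, 17, 4, 3, 18]
Entering loop: for elem in items:

After execution: num_found = 13
13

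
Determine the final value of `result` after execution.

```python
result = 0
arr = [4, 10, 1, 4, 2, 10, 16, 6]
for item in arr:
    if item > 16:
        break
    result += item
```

Let's trace through this code step by step.

Initialize: result = 0
Initialize: arr = [4, 10, 1, 4, 2, 10, 16, 6]
Entering loop: for item in arr:

After execution: result = 53
53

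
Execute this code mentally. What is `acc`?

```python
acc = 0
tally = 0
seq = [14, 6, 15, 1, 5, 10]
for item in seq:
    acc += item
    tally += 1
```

Let's trace through this code step by step.

Initialize: acc = 0
Initialize: tally = 0
Initialize: seq = [14, 6, 15, 1, 5, 10]
Entering loop: for item in seq:

After execution: acc = 51
51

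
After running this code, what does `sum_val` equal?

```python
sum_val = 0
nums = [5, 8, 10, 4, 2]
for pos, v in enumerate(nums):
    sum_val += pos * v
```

Let's trace through this code step by step.

Initialize: sum_val = 0
Initialize: nums = [5, 8, 10, 4, 2]
Entering loop: for pos, v in enumerate(nums):

After execution: sum_val = 48
48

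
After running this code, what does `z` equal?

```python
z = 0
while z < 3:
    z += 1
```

Let's trace through this code step by step.

Initialize: z = 0
Entering loop: while z < 3:

After execution: z = 3
3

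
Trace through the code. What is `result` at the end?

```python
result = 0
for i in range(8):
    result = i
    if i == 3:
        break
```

Let's trace through this code step by step.

Initialize: result = 0
Entering loop: for i in range(8):

After execution: result = 3
3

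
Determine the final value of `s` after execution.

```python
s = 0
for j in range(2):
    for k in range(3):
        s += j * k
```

Let's trace through this code step by step.

Initialize: s = 0
Entering loop: for j in range(2):

After execution: s = 3
3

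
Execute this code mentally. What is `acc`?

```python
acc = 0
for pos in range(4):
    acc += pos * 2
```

Let's trace through this code step by step.

Initialize: acc = 0
Entering loop: for pos in range(4):

After execution: acc = 12
12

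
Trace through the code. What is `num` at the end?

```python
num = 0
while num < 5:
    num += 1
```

Let's trace through this code step by step.

Initialize: num = 0
Entering loop: while num < 5:

After execution: num = 5
5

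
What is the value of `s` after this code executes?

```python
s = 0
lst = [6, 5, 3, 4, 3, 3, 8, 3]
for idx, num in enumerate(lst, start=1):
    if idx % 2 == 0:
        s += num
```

Let's trace through this code step by step.

Initialize: s = 0
Initialize: lst = [6, 5, 3, 4, 3, 3, 8, 3]
Entering loop: for idx, num in enumerate(lst, start=1):

After execution: s = 15
15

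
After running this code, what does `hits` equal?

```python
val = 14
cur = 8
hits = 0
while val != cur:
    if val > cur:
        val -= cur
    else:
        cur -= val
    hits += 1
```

Let's trace through this code step by step.

Initialize: val = 14
Initialize: cur = 8
Initialize: hits = 0
Entering loop: while val != cur:

After execution: hits = 4
4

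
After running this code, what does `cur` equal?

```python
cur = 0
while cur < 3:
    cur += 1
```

Let's trace through this code step by step.

Initialize: cur = 0
Entering loop: while cur < 3:

After execution: cur = 3
3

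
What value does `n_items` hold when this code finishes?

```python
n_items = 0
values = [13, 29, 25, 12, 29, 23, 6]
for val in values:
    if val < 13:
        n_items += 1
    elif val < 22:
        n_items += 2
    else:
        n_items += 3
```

Let's trace through this code step by step.

Initialize: n_items = 0
Initialize: values = [13, 29, 25, 12, 29, 23, 6]
Entering loop: for val in values:

After execution: n_items = 16
16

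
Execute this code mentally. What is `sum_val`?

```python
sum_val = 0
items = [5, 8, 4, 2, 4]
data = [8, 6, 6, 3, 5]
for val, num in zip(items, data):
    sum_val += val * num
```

Let's trace through this code step by step.

Initialize: sum_val = 0
Initialize: items = [5, 8, 4, 2, 4]
Initialize: data = [8, 6, 6, 3, 5]
Entering loop: for val, num in zip(items, data):

After execution: sum_val = 138
138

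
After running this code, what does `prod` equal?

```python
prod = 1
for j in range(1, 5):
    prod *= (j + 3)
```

Let's trace through this code step by step.

Initialize: prod = 1
Entering loop: for j in range(1, 5):

After execution: prod = 840
840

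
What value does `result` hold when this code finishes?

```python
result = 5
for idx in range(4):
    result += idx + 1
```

Let's trace through this code step by step.

Initialize: result = 5
Entering loop: for idx in range(4):

After execution: result = 15
15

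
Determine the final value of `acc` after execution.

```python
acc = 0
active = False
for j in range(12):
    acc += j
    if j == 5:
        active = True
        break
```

Let's trace through this code step by step.

Initialize: acc = 0
Initialize: active = False
Entering loop: for j in range(12):

After execution: acc = 15
15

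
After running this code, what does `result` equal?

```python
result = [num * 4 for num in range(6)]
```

Let's trace through this code step by step.

Initialize: result = [num * 4 for num in range(6)]

After execution: result = [0, 4, 8, 12, 16, 20]
[0, 4, 8, 12, 16, 20]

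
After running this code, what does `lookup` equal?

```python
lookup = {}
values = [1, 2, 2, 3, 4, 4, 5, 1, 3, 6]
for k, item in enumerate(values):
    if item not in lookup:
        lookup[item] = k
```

Let's trace through this code step by step.

Initialize: lookup = {}
Initialize: values = [1, 2, 2, 3, 4, 4, 5, 1, 3, 6]
Entering loop: for k, item in enumerate(values):

After execution: lookup = {1: 0, 2: 1, 3: 3, 4: 4, 5: 6, 6: 9}
{1: 0, 2: 1, 3: 3, 4: 4, 5: 6, 6: 9}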